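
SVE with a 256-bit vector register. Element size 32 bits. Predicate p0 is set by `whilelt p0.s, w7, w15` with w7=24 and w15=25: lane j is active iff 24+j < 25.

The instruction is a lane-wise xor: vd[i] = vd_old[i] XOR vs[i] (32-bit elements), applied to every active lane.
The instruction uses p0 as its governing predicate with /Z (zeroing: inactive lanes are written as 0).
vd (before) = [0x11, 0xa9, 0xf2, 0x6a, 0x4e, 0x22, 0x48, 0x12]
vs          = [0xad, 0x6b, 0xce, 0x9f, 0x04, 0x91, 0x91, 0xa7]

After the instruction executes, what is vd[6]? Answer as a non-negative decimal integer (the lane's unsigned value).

lane count: 256 div 32 = 8
p0[j] = (24+j < 25); true for j=0..0 → 1 lanes set
[0] xor(0x11,0xad) = 0xbc
[1] tail/zero = 0x00
[2] tail/zero = 0x00
[3] tail/zero = 0x00
[4] tail/zero = 0x00
[5] tail/zero = 0x00
[6] tail/zero = 0x00
[7] tail/zero = 0x00

vd[6] = 0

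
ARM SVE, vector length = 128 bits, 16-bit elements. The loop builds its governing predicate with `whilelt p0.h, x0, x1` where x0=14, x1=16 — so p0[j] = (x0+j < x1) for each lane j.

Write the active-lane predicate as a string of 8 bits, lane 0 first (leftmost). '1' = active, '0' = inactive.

predicate = 11000000

128-bit reg / 16-bit elem → 8 lanes
active while 14+j < 16, i.e. j ∈ [0,2) capped at 8 ⇒ 2
bits (lane 0 leftmost): 11000000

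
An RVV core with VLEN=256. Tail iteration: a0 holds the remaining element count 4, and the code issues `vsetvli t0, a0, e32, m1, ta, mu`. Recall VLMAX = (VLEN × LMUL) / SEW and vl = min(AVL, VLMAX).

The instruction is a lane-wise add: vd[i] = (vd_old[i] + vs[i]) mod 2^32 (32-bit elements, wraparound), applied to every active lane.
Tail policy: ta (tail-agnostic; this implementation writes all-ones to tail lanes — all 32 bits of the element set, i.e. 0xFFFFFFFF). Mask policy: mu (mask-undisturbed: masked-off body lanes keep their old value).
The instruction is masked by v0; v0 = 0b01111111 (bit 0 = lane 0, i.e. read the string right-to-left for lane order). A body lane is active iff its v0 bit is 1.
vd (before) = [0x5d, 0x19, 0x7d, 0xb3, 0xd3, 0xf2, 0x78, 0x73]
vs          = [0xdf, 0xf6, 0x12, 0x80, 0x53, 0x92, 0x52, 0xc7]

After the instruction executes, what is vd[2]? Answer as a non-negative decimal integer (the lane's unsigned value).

VLMAX = (256 × 1) / 32 = 8 lanes
vl = min(AVL, VLMAX) = min(4, 8) = 4
vd[0] add(0x5d,0xdf) -> 0x13c
vd[1] add(0x19,0xf6) -> 0x10f
vd[2] add(0x7d,0x12) -> 0x8f
vd[3] add(0xb3,0x80) -> 0x133
vd[4] tail/ones -> 0xffffffff
vd[5] tail/ones -> 0xffffffff
vd[6] tail/ones -> 0xffffffff
vd[7] tail/ones -> 0xffffffff

vd[2] = 143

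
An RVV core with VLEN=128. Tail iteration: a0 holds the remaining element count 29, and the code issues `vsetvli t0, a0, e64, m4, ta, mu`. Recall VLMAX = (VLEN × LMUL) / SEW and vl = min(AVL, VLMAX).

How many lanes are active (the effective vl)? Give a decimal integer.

lanes per group: 128·4/64 = 8
AVL=29 > VLMAX=8, so vl = 8

vl = 8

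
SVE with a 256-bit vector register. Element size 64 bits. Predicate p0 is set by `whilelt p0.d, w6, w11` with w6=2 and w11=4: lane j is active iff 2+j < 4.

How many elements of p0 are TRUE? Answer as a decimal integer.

256-bit reg / 64-bit elem → 4 lanes
whilelt: lane j active iff 2+j < 4 → j < 2 → 2 active

vl = 2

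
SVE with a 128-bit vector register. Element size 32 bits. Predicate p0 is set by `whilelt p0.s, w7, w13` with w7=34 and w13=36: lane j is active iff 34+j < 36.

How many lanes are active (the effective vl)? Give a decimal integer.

vl = 2

register lanes = 128/32 = 4
p0[j] = (34+j < 36); true for j=0..1 → 2 lanes set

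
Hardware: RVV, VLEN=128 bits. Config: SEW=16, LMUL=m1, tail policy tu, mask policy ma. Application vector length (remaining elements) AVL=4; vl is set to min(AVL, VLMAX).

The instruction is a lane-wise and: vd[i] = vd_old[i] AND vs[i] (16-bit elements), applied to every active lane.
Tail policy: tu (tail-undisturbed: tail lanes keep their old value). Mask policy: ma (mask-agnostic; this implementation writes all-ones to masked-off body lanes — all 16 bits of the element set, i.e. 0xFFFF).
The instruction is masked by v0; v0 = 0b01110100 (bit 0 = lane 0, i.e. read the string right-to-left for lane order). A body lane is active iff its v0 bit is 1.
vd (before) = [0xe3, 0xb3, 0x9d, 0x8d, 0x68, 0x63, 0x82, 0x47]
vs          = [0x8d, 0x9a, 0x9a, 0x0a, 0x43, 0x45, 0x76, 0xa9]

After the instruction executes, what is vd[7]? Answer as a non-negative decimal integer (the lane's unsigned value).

VLMAX = (128 × 1) / 16 = 8 lanes
vl = min(AVL, VLMAX) = min(4, 8) = 4
[0] mask-off/ones = 0xffff
[1] mask-off/ones = 0xffff
[2] and(0x9d,0x9a) = 0x98
[3] mask-off/ones = 0xffff
[4] tail/keep = 0x68
[5] tail/keep = 0x63
[6] tail/keep = 0x82
[7] tail/keep = 0x47

vd[7] = 71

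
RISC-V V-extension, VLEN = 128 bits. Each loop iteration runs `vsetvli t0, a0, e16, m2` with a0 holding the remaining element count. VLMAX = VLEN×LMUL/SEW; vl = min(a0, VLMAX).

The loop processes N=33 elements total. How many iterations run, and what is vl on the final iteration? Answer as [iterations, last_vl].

VLMAX = (128 × 2) / 16 = 16 lanes
N=33: ⌈33/16⌉ = 3 iters; last vl = 33 − 2×16 = 1

[iterations, last_vl] = [3, 1]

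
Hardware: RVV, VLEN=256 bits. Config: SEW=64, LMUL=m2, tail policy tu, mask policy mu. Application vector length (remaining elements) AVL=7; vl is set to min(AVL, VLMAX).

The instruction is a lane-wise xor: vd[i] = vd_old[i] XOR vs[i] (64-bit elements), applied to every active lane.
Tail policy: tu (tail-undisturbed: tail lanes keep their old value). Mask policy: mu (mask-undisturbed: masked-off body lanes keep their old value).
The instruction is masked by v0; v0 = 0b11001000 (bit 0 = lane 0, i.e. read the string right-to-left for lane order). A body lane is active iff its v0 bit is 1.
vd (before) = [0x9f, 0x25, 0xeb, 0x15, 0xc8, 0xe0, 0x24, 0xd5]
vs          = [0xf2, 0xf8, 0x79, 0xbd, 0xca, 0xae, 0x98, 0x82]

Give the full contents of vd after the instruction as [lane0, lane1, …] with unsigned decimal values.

vd = [159, 37, 235, 168, 200, 224, 188, 213]

VLMAX = VLEN×LMUL/SEW = 256×2/64 = 8
vl ← min(7, 8) = 7
vd[0] mask-off/keep -> 0x9f
vd[1] mask-off/keep -> 0x25
vd[2] mask-off/keep -> 0xeb
vd[3] xor(0x15,0xbd) -> 0xa8
vd[4] mask-off/keep -> 0xc8
vd[5] mask-off/keep -> 0xe0
vd[6] xor(0x24,0x98) -> 0xbc
vd[7] tail/keep -> 0xd5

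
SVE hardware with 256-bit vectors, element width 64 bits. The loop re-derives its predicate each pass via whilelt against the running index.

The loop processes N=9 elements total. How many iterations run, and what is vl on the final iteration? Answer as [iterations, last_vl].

[iterations, last_vl] = [3, 1]

lane count: 256 div 64 = 4
iterations = ceil(9/4) = 3; final-pass vl = 1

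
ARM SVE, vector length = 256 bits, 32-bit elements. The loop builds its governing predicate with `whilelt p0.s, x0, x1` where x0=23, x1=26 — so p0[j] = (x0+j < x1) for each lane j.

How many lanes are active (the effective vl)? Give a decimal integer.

256-bit reg / 32-bit elem → 8 lanes
active while 23+j < 26, i.e. j ∈ [0,3) capped at 8 ⇒ 3

vl = 3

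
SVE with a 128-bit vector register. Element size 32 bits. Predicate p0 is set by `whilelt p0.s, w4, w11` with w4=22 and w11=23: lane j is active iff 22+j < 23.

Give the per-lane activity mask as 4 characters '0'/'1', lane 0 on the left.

predicate = 1000

register lanes = 128/32 = 4
whilelt: lane j active iff 22+j < 23 → j < 1 → 1 active
bits (lane 0 leftmost): 1000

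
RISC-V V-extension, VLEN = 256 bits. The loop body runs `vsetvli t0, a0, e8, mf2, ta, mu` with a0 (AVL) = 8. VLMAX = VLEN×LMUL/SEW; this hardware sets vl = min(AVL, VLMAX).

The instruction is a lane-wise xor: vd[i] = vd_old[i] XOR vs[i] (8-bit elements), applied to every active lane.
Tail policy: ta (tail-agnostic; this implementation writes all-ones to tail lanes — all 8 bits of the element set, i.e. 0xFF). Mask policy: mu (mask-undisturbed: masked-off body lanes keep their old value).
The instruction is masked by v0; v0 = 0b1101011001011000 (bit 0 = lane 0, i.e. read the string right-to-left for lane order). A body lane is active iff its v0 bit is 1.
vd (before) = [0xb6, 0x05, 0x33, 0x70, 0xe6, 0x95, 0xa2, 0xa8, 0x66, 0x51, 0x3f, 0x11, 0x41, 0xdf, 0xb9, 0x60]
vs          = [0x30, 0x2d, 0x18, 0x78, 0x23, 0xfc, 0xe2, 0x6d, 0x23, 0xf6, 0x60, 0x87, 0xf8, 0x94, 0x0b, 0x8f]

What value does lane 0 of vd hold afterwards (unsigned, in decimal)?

vd[0] = 182

VLMAX = (256 × 1/2) / 8 = 16 lanes
AVL=8 ≤ VLMAX=16, so vl = 8
lane  0: mask-off/keep ⇒ 0xb6
lane  1: mask-off/keep ⇒ 0x05
lane  2: mask-off/keep ⇒ 0x33
lane  3: xor(0x70,0x78) ⇒ 0x08
lane  4: xor(0xe6,0x23) ⇒ 0xc5
lane  5: mask-off/keep ⇒ 0x95
lane  6: xor(0xa2,0xe2) ⇒ 0x40
lane  7: mask-off/keep ⇒ 0xa8
lane  8: tail/ones ⇒ 0xff
lane  9: tail/ones ⇒ 0xff
lane 10: tail/ones ⇒ 0xff
lane 11: tail/ones ⇒ 0xff
lane 12: tail/ones ⇒ 0xff
lane 13: tail/ones ⇒ 0xff
lane 14: tail/ones ⇒ 0xff
lane 15: tail/ones ⇒ 0xff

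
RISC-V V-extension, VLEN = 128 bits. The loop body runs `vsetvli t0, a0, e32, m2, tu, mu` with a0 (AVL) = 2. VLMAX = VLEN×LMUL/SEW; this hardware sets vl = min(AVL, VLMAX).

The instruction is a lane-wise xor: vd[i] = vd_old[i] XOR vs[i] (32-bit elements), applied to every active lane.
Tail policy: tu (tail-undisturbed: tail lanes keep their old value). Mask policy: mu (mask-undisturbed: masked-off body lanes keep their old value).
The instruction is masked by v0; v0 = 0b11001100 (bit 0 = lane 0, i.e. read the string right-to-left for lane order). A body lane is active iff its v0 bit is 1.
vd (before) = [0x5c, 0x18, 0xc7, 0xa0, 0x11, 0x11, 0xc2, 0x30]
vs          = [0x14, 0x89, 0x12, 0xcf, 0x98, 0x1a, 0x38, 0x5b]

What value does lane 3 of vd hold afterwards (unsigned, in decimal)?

vd[3] = 160

VLMAX = (128 × 2) / 32 = 8 lanes
vl ← min(2, 8) = 2
[0] mask-off/keep = 0x5c
[1] mask-off/keep = 0x18
[2] tail/keep = 0xc7
[3] tail/keep = 0xa0
[4] tail/keep = 0x11
[5] tail/keep = 0x11
[6] tail/keep = 0xc2
[7] tail/keep = 0x30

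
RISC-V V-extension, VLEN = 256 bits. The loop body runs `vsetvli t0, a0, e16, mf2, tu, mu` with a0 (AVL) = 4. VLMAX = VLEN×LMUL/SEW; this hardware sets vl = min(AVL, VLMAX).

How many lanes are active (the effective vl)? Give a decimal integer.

VLMAX = VLEN×LMUL/SEW = 256×1/2/16 = 8
vl ← min(4, 8) = 4

vl = 4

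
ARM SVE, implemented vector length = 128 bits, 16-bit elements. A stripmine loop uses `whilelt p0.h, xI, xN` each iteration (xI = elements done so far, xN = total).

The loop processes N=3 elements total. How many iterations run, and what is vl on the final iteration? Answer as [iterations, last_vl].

lane count: 128 div 16 = 8
N=3: ⌈3/8⌉ = 1 iters; last vl = 3 − 0×8 = 3

[iterations, last_vl] = [1, 3]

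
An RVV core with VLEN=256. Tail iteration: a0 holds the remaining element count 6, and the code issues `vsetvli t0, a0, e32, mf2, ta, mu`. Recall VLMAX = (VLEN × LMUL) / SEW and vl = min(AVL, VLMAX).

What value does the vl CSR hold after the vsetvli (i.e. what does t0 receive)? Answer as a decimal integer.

vl = 4

lanes per group: 256·1/2/32 = 4
vl ← min(6, 4) = 4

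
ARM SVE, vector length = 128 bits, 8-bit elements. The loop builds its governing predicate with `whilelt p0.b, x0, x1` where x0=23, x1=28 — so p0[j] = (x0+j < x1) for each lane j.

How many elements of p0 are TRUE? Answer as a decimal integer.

lane count: 128 div 8 = 16
active while 23+j < 28, i.e. j ∈ [0,5) capped at 16 ⇒ 5

vl = 5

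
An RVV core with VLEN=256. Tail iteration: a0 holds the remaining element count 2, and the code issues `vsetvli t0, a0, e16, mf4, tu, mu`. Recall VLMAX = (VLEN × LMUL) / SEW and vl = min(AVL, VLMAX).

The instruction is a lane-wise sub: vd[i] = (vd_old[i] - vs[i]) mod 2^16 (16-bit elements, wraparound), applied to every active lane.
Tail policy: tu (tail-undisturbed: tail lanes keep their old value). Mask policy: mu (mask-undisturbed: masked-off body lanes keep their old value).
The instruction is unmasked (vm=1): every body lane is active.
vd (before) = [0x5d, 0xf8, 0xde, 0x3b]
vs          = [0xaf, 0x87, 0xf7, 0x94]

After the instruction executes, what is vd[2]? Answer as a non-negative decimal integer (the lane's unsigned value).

vd[2] = 222

lanes per group: 256·1/4/16 = 4
vl ← min(2, 4) = 2
lane  0: sub(0x5d,0xaf) ⇒ 0xffae
lane  1: sub(0xf8,0x87) ⇒ 0x71
lane  2: tail/keep ⇒ 0xde
lane  3: tail/keep ⇒ 0x3b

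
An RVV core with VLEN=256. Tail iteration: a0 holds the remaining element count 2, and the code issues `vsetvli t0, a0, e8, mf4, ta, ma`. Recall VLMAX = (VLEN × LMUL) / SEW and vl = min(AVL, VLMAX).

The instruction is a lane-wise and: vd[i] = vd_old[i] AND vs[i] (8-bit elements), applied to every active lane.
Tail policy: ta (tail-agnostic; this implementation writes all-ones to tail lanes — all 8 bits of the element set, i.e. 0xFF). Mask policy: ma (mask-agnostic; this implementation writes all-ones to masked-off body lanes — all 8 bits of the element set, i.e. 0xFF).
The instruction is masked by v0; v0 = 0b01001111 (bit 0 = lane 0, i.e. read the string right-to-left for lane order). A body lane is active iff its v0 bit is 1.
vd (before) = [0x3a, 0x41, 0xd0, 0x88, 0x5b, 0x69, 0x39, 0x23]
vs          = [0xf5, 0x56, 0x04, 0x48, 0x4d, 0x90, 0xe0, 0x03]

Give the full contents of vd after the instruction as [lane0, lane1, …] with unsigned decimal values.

vd = [48, 64, 255, 255, 255, 255, 255, 255]

VLMAX = VLEN×LMUL/SEW = 256×1/4/8 = 8
AVL=2 ≤ VLMAX=8, so vl = 2
  i=0: and(0x3a,0xf5) → 48
  i=1: and(0x41,0x56) → 64
  i=2: tail/ones → 255
  i=3: tail/ones → 255
  i=4: tail/ones → 255
  i=5: tail/ones → 255
  i=6: tail/ones → 255
  i=7: tail/ones → 255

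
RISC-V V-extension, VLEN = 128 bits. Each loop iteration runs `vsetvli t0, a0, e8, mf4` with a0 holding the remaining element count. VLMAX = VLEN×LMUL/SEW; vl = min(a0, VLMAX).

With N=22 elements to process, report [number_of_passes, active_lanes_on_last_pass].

VLMAX = VLEN×LMUL/SEW = 128×1/4/8 = 4
N=22: ⌈22/4⌉ = 6 iters; last vl = 22 − 5×4 = 2

[iterations, last_vl] = [6, 2]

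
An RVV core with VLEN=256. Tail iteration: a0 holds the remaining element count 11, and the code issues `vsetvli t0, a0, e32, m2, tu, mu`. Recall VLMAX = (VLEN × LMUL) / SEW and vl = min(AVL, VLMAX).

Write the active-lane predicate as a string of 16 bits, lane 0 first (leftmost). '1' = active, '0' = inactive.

predicate = 1111111111100000

VLMAX = VLEN×LMUL/SEW = 256×2/32 = 16
vl = min(AVL, VLMAX) = min(11, 16) = 11
bits (lane 0 leftmost): 1111111111100000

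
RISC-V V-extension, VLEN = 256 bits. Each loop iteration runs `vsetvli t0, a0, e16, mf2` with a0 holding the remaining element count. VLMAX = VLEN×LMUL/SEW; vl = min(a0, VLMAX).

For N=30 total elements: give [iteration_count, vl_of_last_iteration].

[iterations, last_vl] = [4, 6]

VLMAX = VLEN×LMUL/SEW = 256×1/2/16 = 8
iterations = ceil(30/8) = 4; final-pass vl = 6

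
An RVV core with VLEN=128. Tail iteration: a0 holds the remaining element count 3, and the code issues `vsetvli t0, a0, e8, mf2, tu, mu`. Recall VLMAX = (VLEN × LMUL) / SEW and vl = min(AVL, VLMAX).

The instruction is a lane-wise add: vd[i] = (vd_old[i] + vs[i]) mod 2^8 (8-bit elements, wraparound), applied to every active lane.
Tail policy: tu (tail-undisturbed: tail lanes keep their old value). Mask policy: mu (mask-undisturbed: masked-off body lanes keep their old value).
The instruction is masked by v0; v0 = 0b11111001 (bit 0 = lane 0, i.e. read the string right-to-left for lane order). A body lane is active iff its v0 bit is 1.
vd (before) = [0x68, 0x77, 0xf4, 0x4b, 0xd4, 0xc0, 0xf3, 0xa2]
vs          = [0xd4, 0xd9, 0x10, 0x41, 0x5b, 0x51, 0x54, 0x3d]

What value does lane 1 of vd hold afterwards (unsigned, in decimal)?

vd[1] = 119

lanes per group: 128·1/2/8 = 8
AVL=3 ≤ VLMAX=8, so vl = 3
lane  0: add(0x68,0xd4) ⇒ 0x3c
lane  1: mask-off/keep ⇒ 0x77
lane  2: mask-off/keep ⇒ 0xf4
lane  3: tail/keep ⇒ 0x4b
lane  4: tail/keep ⇒ 0xd4
lane  5: tail/keep ⇒ 0xc0
lane  6: tail/keep ⇒ 0xf3
lane  7: tail/keep ⇒ 0xa2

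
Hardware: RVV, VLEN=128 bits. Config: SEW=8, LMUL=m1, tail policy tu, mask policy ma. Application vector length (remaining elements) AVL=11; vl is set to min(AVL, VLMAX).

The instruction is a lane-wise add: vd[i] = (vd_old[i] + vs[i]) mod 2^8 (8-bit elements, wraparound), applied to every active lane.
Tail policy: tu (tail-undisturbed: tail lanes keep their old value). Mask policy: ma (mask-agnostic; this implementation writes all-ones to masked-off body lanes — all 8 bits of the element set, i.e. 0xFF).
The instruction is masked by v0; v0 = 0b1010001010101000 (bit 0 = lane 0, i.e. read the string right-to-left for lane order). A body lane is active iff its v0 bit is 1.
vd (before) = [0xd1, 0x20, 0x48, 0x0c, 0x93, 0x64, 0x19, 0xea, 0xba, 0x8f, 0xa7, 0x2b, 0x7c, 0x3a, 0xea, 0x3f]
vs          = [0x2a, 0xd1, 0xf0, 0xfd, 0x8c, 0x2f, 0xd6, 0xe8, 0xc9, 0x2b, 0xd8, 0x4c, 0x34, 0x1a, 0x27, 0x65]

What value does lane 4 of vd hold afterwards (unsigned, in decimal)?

VLMAX = VLEN×LMUL/SEW = 128×1/8 = 16
AVL=11 ≤ VLMAX=16, so vl = 11
lane  0: mask-off/ones ⇒ 0xff
lane  1: mask-off/ones ⇒ 0xff
lane  2: mask-off/ones ⇒ 0xff
lane  3: add(0x0c,0xfd) ⇒ 0x09
lane  4: mask-off/ones ⇒ 0xff
lane  5: add(0x64,0x2f) ⇒ 0x93
lane  6: mask-off/ones ⇒ 0xff
lane  7: add(0xea,0xe8) ⇒ 0xd2
lane  8: mask-off/ones ⇒ 0xff
lane  9: add(0x8f,0x2b) ⇒ 0xba
lane 10: mask-off/ones ⇒ 0xff
lane 11: tail/keep ⇒ 0x2b
lane 12: tail/keep ⇒ 0x7c
lane 13: tail/keep ⇒ 0x3a
lane 14: tail/keep ⇒ 0xea
lane 15: tail/keep ⇒ 0x3f

vd[4] = 255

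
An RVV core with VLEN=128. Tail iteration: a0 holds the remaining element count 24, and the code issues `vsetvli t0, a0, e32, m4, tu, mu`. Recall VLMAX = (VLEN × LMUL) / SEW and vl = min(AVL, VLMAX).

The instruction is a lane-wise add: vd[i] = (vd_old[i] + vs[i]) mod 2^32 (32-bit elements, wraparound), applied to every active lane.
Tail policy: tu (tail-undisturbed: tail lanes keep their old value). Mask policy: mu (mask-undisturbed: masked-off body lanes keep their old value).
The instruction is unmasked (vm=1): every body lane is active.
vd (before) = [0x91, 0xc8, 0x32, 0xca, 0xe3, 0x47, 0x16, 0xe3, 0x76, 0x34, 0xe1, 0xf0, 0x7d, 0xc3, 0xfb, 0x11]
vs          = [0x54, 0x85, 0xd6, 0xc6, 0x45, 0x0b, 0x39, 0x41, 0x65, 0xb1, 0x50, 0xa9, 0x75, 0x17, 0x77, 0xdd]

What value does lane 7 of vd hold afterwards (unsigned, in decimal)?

vd[7] = 292

VLMAX = VLEN×LMUL/SEW = 128×4/32 = 16
vl = min(AVL, VLMAX) = min(24, 16) = 16
vd[0] add(0x91,0x54) -> 0xe5
vd[1] add(0xc8,0x85) -> 0x14d
vd[2] add(0x32,0xd6) -> 0x108
vd[3] add(0xca,0xc6) -> 0x190
vd[4] add(0xe3,0x45) -> 0x128
vd[5] add(0x47,0x0b) -> 0x52
vd[6] add(0x16,0x39) -> 0x4f
vd[7] add(0xe3,0x41) -> 0x124
vd[8] add(0x76,0x65) -> 0xdb
vd[9] add(0x34,0xb1) -> 0xe5
vd[10] add(0xe1,0x50) -> 0x131
vd[11] add(0xf0,0xa9) -> 0x199
vd[12] add(0x7d,0x75) -> 0xf2
vd[13] add(0xc3,0x17) -> 0xda
vd[14] add(0xfb,0x77) -> 0x172
vd[15] add(0x11,0xdd) -> 0xee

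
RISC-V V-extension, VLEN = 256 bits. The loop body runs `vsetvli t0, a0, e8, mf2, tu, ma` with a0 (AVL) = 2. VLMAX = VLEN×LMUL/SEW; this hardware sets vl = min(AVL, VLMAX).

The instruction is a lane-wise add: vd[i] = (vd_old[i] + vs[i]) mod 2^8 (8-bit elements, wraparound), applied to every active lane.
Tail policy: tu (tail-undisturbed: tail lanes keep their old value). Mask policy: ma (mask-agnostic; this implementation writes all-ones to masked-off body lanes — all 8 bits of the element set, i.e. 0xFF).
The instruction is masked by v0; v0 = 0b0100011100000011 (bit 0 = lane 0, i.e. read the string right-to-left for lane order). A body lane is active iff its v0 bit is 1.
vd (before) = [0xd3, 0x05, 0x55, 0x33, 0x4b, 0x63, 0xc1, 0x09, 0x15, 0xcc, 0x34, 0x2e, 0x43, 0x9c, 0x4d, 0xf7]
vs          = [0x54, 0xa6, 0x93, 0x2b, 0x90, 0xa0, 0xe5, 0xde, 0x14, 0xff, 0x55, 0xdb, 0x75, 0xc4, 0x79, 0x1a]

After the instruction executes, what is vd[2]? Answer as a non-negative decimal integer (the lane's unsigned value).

lanes per group: 256·1/2/8 = 16
vl ← min(2, 16) = 2
  i=0: add(0xd3,0x54) → 39
  i=1: add(0x05,0xa6) → 171
  i=2: tail/keep → 85
  i=3: tail/keep → 51
  i=4: tail/keep → 75
  i=5: tail/keep → 99
  i=6: tail/keep → 193
  i=7: tail/keep → 9
  i=8: tail/keep → 21
  i=9: tail/keep → 204
  i=10: tail/keep → 52
  i=11: tail/keep → 46
  i=12: tail/keep → 67
  i=13: tail/keep → 156
  i=14: tail/keep → 77
  i=15: tail/keep → 247

vd[2] = 85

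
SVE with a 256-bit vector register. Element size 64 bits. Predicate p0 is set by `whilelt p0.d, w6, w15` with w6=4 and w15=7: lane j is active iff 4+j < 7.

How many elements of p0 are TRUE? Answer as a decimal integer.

256-bit reg / 64-bit elem → 4 lanes
whilelt: lane j active iff 4+j < 7 → j < 3 → 3 active

vl = 3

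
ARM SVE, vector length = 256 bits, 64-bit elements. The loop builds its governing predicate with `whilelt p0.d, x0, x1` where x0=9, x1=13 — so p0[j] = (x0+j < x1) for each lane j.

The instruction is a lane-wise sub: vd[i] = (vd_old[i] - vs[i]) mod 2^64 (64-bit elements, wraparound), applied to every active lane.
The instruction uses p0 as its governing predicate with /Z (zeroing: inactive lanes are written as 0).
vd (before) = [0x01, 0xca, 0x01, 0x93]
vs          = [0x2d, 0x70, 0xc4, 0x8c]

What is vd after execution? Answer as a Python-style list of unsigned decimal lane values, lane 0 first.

lane count: 256 div 64 = 4
whilelt: lane j active iff 9+j < 13 → j < 4 → 4 active
[0] sub(0x01,0x2d) = 0xffffffffffffffd4
[1] sub(0xca,0x70) = 0x5a
[2] sub(0x01,0xc4) = 0xffffffffffffff3d
[3] sub(0x93,0x8c) = 0x07

vd = [18446744073709551572, 90, 18446744073709551421, 7]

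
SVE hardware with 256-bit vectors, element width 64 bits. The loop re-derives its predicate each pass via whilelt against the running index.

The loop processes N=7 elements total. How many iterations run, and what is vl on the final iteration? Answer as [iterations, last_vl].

256-bit reg / 64-bit elem → 4 lanes
iterations = ceil(7/4) = 2; final-pass vl = 3

[iterations, last_vl] = [2, 3]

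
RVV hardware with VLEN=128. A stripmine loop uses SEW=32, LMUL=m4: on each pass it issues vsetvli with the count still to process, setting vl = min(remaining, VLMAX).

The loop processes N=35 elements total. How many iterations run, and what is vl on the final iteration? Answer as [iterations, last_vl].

lanes per group: 128·4/32 = 16
N=35: ⌈35/16⌉ = 3 iters; last vl = 35 − 2×16 = 3

[iterations, last_vl] = [3, 3]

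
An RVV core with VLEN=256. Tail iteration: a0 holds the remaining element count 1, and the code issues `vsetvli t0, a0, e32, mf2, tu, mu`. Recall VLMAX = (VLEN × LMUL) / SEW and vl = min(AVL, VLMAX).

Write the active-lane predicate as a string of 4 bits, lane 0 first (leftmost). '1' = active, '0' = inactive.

VLMAX = VLEN×LMUL/SEW = 256×1/2/32 = 4
AVL=1 ≤ VLMAX=4, so vl = 1
bits (lane 0 leftmost): 1000

predicate = 1000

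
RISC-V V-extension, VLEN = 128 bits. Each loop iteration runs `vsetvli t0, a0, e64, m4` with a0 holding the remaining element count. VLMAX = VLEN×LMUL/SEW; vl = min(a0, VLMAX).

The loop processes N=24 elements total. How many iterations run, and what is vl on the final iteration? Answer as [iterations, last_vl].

VLMAX = VLEN×LMUL/SEW = 128×4/64 = 8
N=24: ⌈24/8⌉ = 3 iters; last vl = 24 − 2×8 = 8

[iterations, last_vl] = [3, 8]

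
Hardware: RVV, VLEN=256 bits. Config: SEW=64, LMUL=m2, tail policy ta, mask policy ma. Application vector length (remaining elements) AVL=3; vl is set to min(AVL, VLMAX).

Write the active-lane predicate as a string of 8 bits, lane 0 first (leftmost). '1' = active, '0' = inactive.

predicate = 11100000

VLMAX = (256 × 2) / 64 = 8 lanes
AVL=3 ≤ VLMAX=8, so vl = 3
bits (lane 0 leftmost): 11100000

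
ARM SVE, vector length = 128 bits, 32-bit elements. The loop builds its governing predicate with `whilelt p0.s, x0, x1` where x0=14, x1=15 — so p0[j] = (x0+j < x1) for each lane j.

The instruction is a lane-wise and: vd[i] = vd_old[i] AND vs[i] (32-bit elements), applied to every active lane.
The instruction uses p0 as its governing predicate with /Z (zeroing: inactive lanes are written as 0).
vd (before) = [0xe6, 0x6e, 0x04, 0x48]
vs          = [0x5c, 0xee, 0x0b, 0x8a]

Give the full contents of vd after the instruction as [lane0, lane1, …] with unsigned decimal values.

register lanes = 128/32 = 4
p0[j] = (14+j < 15); true for j=0..0 → 1 lanes set
  i=0: and(0xe6,0x5c) → 68
  i=1: tail/zero → 0
  i=2: tail/zero → 0
  i=3: tail/zero → 0

vd = [68, 0, 0, 0]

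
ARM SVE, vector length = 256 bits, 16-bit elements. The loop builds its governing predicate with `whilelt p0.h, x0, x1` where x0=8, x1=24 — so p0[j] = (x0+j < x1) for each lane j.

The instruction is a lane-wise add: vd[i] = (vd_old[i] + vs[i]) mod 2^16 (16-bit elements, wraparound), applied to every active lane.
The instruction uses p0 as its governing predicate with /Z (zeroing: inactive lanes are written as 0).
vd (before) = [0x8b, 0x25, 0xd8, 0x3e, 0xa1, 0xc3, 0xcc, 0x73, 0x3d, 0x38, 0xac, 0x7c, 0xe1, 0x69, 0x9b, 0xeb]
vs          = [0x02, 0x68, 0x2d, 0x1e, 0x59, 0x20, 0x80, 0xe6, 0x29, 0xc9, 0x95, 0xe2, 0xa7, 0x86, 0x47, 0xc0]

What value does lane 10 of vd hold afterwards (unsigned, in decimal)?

vd[10] = 321

lane count: 256 div 16 = 16
whilelt: lane j active iff 8+j < 24 → j < 16 → 16 active
lane  0: add(0x8b,0x02) ⇒ 0x8d
lane  1: add(0x25,0x68) ⇒ 0x8d
lane  2: add(0xd8,0x2d) ⇒ 0x105
lane  3: add(0x3e,0x1e) ⇒ 0x5c
lane  4: add(0xa1,0x59) ⇒ 0xfa
lane  5: add(0xc3,0x20) ⇒ 0xe3
lane  6: add(0xcc,0x80) ⇒ 0x14c
lane  7: add(0x73,0xe6) ⇒ 0x159
lane  8: add(0x3d,0x29) ⇒ 0x66
lane  9: add(0x38,0xc9) ⇒ 0x101
lane 10: add(0xac,0x95) ⇒ 0x141
lane 11: add(0x7c,0xe2) ⇒ 0x15e
lane 12: add(0xe1,0xa7) ⇒ 0x188
lane 13: add(0x69,0x86) ⇒ 0xef
lane 14: add(0x9b,0x47) ⇒ 0xe2
lane 15: add(0xeb,0xc0) ⇒ 0x1ab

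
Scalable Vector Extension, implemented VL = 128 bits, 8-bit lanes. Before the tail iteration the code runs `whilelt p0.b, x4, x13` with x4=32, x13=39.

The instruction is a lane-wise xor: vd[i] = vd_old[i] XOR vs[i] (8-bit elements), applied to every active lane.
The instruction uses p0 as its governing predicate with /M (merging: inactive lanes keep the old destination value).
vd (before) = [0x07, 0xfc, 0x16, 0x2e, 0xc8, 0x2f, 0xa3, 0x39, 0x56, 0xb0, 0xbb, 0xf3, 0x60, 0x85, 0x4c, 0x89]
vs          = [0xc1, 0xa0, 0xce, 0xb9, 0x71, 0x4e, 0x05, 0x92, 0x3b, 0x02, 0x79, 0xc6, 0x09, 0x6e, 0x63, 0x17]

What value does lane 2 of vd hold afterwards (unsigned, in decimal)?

vd[2] = 216

lane count: 128 div 8 = 16
p0[j] = (32+j < 39); true for j=0..6 → 7 lanes set
vd[0] xor(0x07,0xc1) -> 0xc6
vd[1] xor(0xfc,0xa0) -> 0x5c
vd[2] xor(0x16,0xce) -> 0xd8
vd[3] xor(0x2e,0xb9) -> 0x97
vd[4] xor(0xc8,0x71) -> 0xb9
vd[5] xor(0x2f,0x4e) -> 0x61
vd[6] xor(0xa3,0x05) -> 0xa6
vd[7] tail/keep -> 0x39
vd[8] tail/keep -> 0x56
vd[9] tail/keep -> 0xb0
vd[10] tail/keep -> 0xbb
vd[11] tail/keep -> 0xf3
vd[12] tail/keep -> 0x60
vd[13] tail/keep -> 0x85
vd[14] tail/keep -> 0x4c
vd[15] tail/keep -> 0x89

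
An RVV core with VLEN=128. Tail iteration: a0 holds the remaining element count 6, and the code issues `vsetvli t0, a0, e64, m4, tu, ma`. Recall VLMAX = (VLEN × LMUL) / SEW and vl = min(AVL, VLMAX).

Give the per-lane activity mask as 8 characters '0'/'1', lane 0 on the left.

predicate = 11111100

lanes per group: 128·4/64 = 8
AVL=6 ≤ VLMAX=8, so vl = 6
bits (lane 0 leftmost): 11111100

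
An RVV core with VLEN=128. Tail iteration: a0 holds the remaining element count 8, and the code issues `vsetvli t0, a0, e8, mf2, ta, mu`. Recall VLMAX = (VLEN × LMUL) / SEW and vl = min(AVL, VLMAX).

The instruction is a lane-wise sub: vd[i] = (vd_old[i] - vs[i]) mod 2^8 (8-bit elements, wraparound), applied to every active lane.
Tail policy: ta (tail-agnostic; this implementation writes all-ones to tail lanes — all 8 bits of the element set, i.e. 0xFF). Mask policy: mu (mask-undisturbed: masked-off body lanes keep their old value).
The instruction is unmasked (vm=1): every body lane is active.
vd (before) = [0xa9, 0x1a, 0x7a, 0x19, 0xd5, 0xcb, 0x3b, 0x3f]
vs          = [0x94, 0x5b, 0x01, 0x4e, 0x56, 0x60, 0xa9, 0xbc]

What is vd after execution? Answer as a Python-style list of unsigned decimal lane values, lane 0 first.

VLMAX = (128 × 1/2) / 8 = 8 lanes
vl ← min(8, 8) = 8
[0] sub(0xa9,0x94) = 0x15
[1] sub(0x1a,0x5b) = 0xbf
[2] sub(0x7a,0x01) = 0x79
[3] sub(0x19,0x4e) = 0xcb
[4] sub(0xd5,0x56) = 0x7f
[5] sub(0xcb,0x60) = 0x6b
[6] sub(0x3b,0xa9) = 0x92
[7] sub(0x3f,0xbc) = 0x83

vd = [21, 191, 121, 203, 127, 107, 146, 131]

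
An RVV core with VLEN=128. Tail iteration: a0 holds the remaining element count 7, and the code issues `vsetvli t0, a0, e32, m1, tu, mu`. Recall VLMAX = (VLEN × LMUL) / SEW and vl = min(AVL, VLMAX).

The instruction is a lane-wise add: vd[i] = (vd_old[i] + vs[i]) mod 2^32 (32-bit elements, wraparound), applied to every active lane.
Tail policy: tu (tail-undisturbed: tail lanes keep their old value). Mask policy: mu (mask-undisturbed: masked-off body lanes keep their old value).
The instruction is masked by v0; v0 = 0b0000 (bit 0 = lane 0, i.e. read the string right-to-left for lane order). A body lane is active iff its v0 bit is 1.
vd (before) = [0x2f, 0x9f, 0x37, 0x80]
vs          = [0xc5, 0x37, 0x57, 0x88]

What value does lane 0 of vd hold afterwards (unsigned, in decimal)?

vd[0] = 47

VLMAX = (128 × 1) / 32 = 4 lanes
vl ← min(7, 4) = 4
  i=0: mask-off/keep → 47
  i=1: mask-off/keep → 159
  i=2: mask-off/keep → 55
  i=3: mask-off/keep → 128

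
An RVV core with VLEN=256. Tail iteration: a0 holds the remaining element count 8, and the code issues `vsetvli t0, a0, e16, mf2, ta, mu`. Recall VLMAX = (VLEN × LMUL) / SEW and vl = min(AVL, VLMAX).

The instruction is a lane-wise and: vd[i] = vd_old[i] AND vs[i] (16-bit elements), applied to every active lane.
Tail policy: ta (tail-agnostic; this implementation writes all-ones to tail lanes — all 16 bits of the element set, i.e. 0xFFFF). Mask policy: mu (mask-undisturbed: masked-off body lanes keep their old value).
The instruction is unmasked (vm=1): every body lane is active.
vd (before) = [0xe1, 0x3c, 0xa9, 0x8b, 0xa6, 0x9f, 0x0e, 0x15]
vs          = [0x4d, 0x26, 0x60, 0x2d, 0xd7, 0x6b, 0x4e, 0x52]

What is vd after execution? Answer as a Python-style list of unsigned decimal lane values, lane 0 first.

VLMAX = VLEN×LMUL/SEW = 256×1/2/16 = 8
vl = min(AVL, VLMAX) = min(8, 8) = 8
  i=0: and(0xe1,0x4d) → 65
  i=1: and(0x3c,0x26) → 36
  i=2: and(0xa9,0x60) → 32
  i=3: and(0x8b,0x2d) → 9
  i=4: and(0xa6,0xd7) → 134
  i=5: and(0x9f,0x6b) → 11
  i=6: and(0x0e,0x4e) → 14
  i=7: and(0x15,0x52) → 16

vd = [65, 36, 32, 9, 134, 11, 14, 16]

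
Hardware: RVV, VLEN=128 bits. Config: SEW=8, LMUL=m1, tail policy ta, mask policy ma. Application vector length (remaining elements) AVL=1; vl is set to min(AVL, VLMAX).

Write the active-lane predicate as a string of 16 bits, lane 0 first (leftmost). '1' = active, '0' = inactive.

VLMAX = (128 × 1) / 8 = 16 lanes
AVL=1 ≤ VLMAX=16, so vl = 1
bits (lane 0 leftmost): 1000000000000000

predicate = 1000000000000000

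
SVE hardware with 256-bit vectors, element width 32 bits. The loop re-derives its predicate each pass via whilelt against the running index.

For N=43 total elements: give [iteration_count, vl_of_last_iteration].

[iterations, last_vl] = [6, 3]

lane count: 256 div 32 = 8
iterations = ceil(43/8) = 6; final-pass vl = 3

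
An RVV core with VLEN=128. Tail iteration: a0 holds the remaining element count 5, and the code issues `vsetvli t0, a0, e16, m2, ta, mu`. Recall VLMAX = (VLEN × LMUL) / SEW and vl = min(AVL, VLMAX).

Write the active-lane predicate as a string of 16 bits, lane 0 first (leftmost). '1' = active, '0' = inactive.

predicate = 1111100000000000

VLMAX = (128 × 2) / 16 = 16 lanes
vl ← min(5, 16) = 5
bits (lane 0 leftmost): 1111100000000000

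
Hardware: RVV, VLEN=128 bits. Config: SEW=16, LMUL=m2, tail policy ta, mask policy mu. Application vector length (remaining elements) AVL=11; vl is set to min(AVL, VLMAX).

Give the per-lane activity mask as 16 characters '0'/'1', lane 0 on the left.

VLMAX = (128 × 2) / 16 = 16 lanes
vl = min(AVL, VLMAX) = min(11, 16) = 11
bits (lane 0 leftmost): 1111111111100000

predicate = 1111111111100000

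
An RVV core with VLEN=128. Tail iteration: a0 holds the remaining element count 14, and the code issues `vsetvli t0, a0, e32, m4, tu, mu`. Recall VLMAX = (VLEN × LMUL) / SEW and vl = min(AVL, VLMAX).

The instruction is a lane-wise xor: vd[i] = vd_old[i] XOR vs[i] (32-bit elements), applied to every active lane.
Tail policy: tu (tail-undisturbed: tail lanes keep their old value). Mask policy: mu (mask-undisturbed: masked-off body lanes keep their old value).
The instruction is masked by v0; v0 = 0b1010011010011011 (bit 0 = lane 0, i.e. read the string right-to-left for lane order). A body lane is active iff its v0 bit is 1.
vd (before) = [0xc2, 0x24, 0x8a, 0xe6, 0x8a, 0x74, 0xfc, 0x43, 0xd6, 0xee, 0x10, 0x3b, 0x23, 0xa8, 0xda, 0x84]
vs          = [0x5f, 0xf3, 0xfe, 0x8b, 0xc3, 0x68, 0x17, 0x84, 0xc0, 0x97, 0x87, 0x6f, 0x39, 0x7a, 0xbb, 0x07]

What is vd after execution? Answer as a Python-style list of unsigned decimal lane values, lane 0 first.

VLMAX = (128 × 4) / 32 = 16 lanes
vl = min(AVL, VLMAX) = min(14, 16) = 14
lane  0: xor(0xc2,0x5f) ⇒ 0x9d
lane  1: xor(0x24,0xf3) ⇒ 0xd7
lane  2: mask-off/keep ⇒ 0x8a
lane  3: xor(0xe6,0x8b) ⇒ 0x6d
lane  4: xor(0x8a,0xc3) ⇒ 0x49
lane  5: mask-off/keep ⇒ 0x74
lane  6: mask-off/keep ⇒ 0xfc
lane  7: xor(0x43,0x84) ⇒ 0xc7
lane  8: mask-off/keep ⇒ 0xd6
lane  9: xor(0xee,0x97) ⇒ 0x79
lane 10: xor(0x10,0x87) ⇒ 0x97
lane 11: mask-off/keep ⇒ 0x3b
lane 12: mask-off/keep ⇒ 0x23
lane 13: xor(0xa8,0x7a) ⇒ 0xd2
lane 14: tail/keep ⇒ 0xda
lane 15: tail/keep ⇒ 0x84

vd = [157, 215, 138, 109, 73, 116, 252, 199, 214, 121, 151, 59, 35, 210, 218, 132]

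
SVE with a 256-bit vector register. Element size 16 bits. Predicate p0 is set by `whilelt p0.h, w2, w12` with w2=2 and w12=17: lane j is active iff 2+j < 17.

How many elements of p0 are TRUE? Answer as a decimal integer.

lane count: 256 div 16 = 16
active while 2+j < 17, i.e. j ∈ [0,15) capped at 16 ⇒ 15

vl = 15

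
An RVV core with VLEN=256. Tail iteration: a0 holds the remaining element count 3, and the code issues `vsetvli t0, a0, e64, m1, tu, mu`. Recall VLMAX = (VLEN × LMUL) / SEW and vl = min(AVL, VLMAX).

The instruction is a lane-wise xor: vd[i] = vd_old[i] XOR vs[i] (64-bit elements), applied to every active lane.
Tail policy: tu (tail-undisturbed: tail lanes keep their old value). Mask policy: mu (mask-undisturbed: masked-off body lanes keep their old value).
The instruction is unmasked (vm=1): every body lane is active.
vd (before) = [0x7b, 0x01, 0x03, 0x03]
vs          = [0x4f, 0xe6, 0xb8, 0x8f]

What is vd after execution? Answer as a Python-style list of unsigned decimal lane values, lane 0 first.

vd = [52, 231, 187, 3]

lanes per group: 256·1/64 = 4
vl = min(AVL, VLMAX) = min(3, 4) = 3
[0] xor(0x7b,0x4f) = 0x34
[1] xor(0x01,0xe6) = 0xe7
[2] xor(0x03,0xb8) = 0xbb
[3] tail/keep = 0x03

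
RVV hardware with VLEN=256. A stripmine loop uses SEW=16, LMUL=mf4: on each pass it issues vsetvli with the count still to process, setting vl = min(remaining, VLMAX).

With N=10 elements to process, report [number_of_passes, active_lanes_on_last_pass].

[iterations, last_vl] = [3, 2]

VLMAX = (256 × 1/4) / 16 = 4 lanes
N=10: ⌈10/4⌉ = 3 iters; last vl = 10 − 2×4 = 2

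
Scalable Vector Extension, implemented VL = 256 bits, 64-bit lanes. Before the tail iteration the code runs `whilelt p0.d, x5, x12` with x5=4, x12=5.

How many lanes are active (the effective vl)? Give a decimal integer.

vl = 1

lane count: 256 div 64 = 4
active while 4+j < 5, i.e. j ∈ [0,1) capped at 4 ⇒ 1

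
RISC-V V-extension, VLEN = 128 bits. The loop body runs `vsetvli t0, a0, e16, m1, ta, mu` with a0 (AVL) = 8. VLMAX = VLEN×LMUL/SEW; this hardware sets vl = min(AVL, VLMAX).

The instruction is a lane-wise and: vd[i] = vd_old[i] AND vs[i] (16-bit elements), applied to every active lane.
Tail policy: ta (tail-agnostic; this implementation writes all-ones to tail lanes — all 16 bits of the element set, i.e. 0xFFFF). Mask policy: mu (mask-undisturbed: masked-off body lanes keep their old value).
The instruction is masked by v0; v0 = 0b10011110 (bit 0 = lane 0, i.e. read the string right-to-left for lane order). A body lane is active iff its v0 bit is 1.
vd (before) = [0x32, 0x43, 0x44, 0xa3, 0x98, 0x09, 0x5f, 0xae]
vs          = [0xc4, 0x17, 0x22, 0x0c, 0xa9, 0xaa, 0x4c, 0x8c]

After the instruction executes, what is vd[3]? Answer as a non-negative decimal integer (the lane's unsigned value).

VLMAX = (128 × 1) / 16 = 8 lanes
vl = min(AVL, VLMAX) = min(8, 8) = 8
lane  0: mask-off/keep ⇒ 0x32
lane  1: and(0x43,0x17) ⇒ 0x03
lane  2: and(0x44,0x22) ⇒ 0x00
lane  3: and(0xa3,0x0c) ⇒ 0x00
lane  4: and(0x98,0xa9) ⇒ 0x88
lane  5: mask-off/keep ⇒ 0x09
lane  6: mask-off/keep ⇒ 0x5f
lane  7: and(0xae,0x8c) ⇒ 0x8c

vd[3] = 0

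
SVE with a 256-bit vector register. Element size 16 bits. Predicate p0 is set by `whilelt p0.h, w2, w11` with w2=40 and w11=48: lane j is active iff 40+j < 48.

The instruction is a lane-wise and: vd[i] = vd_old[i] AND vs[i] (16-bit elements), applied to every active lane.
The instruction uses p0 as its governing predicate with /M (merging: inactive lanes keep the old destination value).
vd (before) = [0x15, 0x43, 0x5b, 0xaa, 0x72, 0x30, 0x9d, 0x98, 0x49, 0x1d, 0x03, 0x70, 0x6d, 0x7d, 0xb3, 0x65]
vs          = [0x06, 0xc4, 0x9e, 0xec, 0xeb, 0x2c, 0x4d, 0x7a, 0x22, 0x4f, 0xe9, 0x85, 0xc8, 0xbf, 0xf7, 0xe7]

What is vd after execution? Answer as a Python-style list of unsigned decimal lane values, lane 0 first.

256-bit reg / 16-bit elem → 16 lanes
active while 40+j < 48, i.e. j ∈ [0,8) capped at 16 ⇒ 8
vd[0] and(0x15,0x06) -> 0x04
vd[1] and(0x43,0xc4) -> 0x40
vd[2] and(0x5b,0x9e) -> 0x1a
vd[3] and(0xaa,0xec) -> 0xa8
vd[4] and(0x72,0xeb) -> 0x62
vd[5] and(0x30,0x2c) -> 0x20
vd[6] and(0x9d,0x4d) -> 0x0d
vd[7] and(0x98,0x7a) -> 0x18
vd[8] tail/keep -> 0x49
vd[9] tail/keep -> 0x1d
vd[10] tail/keep -> 0x03
vd[11] tail/keep -> 0x70
vd[12] tail/keep -> 0x6d
vd[13] tail/keep -> 0x7d
vd[14] tail/keep -> 0xb3
vd[15] tail/keep -> 0x65

vd = [4, 64, 26, 168, 98, 32, 13, 24, 73, 29, 3, 112, 109, 125, 179, 101]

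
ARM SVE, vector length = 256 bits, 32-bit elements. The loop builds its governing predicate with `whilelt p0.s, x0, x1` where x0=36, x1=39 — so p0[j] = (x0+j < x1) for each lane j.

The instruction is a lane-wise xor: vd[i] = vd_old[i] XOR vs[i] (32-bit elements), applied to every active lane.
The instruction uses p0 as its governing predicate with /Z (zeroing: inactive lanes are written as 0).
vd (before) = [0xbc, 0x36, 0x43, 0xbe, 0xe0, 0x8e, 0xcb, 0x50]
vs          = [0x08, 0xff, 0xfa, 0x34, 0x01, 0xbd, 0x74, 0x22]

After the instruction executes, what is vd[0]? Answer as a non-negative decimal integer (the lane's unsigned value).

256-bit reg / 32-bit elem → 8 lanes
p0[j] = (36+j < 39); true for j=0..2 → 3 lanes set
  i=0: xor(0xbc,0x08) → 180
  i=1: xor(0x36,0xff) → 201
  i=2: xor(0x43,0xfa) → 185
  i=3: tail/zero → 0
  i=4: tail/zero → 0
  i=5: tail/zero → 0
  i=6: tail/zero → 0
  i=7: tail/zero → 0

vd[0] = 180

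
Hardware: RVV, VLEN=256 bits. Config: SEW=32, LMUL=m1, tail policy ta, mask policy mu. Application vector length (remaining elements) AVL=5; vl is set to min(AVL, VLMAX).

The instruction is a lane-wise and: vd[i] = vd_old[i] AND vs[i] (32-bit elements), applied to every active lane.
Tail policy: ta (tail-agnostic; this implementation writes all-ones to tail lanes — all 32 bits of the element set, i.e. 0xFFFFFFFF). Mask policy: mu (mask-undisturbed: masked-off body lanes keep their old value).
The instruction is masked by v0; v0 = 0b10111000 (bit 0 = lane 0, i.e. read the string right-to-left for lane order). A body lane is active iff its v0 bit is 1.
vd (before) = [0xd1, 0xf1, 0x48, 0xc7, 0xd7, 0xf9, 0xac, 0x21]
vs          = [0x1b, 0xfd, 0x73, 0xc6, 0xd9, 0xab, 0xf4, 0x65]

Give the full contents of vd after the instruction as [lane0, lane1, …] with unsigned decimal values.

VLMAX = VLEN×LMUL/SEW = 256×1/32 = 8
vl ← min(5, 8) = 5
  i=0: mask-off/keep → 209
  i=1: mask-off/keep → 241
  i=2: mask-off/keep → 72
  i=3: and(0xc7,0xc6) → 198
  i=4: and(0xd7,0xd9) → 209
  i=5: tail/ones → 4294967295
  i=6: tail/ones → 4294967295
  i=7: tail/ones → 4294967295

vd = [209, 241, 72, 198, 209, 4294967295, 4294967295, 4294967295]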